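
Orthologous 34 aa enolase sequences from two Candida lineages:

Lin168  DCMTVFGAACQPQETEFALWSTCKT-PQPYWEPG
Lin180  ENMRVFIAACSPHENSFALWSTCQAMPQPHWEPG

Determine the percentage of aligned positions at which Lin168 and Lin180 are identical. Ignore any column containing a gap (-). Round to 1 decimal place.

Excluding the 1 gap column leaves 33 comparable sites.
The sequences differ at positions 1 (D/E), 2 (C/N), 4 (T/R), 7 (G/I), 11 (Q/S), 13 (Q/H), 15 (T/N), 16 (E/S), 24 (K/Q), 25 (T/A), 30 (Y/H).
22 of the 33 comparable sites match, so the percent identity is 22/33 × 100 = 66.7%.

66.7%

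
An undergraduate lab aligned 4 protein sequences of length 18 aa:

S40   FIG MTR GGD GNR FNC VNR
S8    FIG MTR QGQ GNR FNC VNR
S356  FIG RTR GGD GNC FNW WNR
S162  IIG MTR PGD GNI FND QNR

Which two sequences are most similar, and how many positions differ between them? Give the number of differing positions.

2

Pairwise Hamming distances:
  S40 vs S8: 2
  S40 vs S356: 4
  S40 vs S162: 5
  S8 vs S356: 6
  S8 vs S162: 6
  S356 vs S162: 6
The smallest is 2, between S40 and S8.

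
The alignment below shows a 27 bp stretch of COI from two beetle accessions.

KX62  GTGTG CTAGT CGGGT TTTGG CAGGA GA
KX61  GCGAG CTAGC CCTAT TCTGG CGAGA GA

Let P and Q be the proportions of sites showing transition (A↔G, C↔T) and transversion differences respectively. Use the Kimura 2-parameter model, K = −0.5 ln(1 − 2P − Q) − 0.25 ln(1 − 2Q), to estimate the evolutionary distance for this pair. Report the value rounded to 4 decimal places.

0.4683

Mismatches occur at site 2 (T→C, transition), site 4 (T→A, transversion), site 10 (T→C, transition), site 12 (G→C, transversion), site 13 (G→T, transversion), site 14 (G→A, transition), site 17 (T→C, transition), site 22 (A→G, transition), site 23 (G→A, transition).
Of the 9 differences, 6 transitions and 3 transversions over 27 sites: P = 6/27 = 0.222222, Q = 3/27 = 0.111111.
d = −0.5·ln(0.444445) − 0.25·ln(0.777778) = −0.5·(-0.810929) − 0.25·(-0.251314) = 0.4683.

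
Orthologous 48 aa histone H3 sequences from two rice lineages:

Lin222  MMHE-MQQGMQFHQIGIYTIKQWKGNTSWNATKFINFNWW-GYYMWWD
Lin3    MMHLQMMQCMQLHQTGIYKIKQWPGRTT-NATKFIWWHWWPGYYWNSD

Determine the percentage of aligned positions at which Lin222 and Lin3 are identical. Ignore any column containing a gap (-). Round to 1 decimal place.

Excluding the 3 gap columns leaves 45 comparable sites.
Mismatches occur at site 4 (E↔L), site 7 (Q↔M), site 9 (G↔C), site 12 (F↔L), site 15 (I↔T), site 19 (T↔K), site 24 (K↔P), site 26 (N↔R), site 28 (S↔T), site 36 (N↔W), site 37 (F↔W), site 38 (N↔H), site 45 (M↔W), site 46 (W↔N), site 47 (W↔S).
30 of the 45 comparable sites match, so the percent identity is 30/45 × 100 = 66.7%.

66.7%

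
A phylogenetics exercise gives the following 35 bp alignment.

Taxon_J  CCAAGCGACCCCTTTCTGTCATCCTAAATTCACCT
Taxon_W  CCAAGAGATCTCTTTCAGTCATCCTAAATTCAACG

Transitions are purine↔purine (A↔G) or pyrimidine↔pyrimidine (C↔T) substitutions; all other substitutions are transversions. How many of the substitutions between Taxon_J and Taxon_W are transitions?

2

Mismatches occur at site 6 (C↔A, transversion), site 9 (C↔T, transition), site 11 (C↔T, transition), site 17 (T↔A, transversion), site 33 (C↔A, transversion), site 35 (T↔G, transversion).
Of the 6 differences, 2 transitions and 4 transversions, so the answer is 2.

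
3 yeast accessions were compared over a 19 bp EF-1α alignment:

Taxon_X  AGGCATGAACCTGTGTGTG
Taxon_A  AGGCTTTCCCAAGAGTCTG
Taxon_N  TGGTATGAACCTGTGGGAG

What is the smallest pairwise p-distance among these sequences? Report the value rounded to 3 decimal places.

Pairwise Hamming distances:
  Taxon_X vs Taxon_A: 8
  Taxon_X vs Taxon_N: 4
  Taxon_A vs Taxon_N: 12
The smallest is 4 mismatches, between Taxon_X and Taxon_N; p = 4/19 = 0.211.

0.211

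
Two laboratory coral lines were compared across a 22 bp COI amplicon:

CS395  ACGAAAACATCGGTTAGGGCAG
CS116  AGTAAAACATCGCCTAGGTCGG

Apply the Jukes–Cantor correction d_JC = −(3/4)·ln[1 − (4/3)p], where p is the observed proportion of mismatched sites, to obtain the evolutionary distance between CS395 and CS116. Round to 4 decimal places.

The sequences differ at positions 2 (C/G), 3 (G/T), 13 (G/C), 14 (T/C), 19 (G/T), 21 (A/G).
p = 6/22 = 0.272727.
d = −0.75 · ln(1 − (4/3)·0.272727) = −0.75 · ln(0.636364) = −0.75 · (-0.451985) = 0.3390.

0.3390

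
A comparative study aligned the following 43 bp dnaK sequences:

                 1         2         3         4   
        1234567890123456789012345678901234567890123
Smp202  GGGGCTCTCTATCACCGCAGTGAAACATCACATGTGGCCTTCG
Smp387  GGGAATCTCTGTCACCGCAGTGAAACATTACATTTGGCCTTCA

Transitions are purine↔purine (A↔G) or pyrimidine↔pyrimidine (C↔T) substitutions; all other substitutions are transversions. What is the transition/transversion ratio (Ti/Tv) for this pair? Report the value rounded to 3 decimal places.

2.000

Differing sites — 4:G/A (Ti); 5:C/A (Tv); 11:A/G (Ti); 29:C/T (Ti); 34:G/T (Tv); 43:G/A (Ti).
Of the 6 differences, 4 transitions and 2 transversions, so Ti/Tv = 4/2 = 2.000.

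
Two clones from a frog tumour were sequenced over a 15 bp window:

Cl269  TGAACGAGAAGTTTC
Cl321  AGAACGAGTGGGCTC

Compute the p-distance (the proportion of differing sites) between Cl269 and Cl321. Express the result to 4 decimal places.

0.3333

The sequences differ at positions 1 (T/A), 9 (A/T), 10 (A/G), 12 (T/G), 13 (T/C).
There are 5 differences over 15 sites, so p = 5/15 = 0.3333.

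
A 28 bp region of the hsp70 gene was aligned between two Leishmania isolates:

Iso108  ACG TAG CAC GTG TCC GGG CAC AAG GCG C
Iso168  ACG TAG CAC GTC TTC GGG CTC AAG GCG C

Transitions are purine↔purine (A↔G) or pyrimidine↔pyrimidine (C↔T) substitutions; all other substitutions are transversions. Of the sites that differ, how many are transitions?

1

The sequences differ at positions 12 (G/C, transversion), 14 (C/T, transition), 20 (A/T, transversion).
Of the 3 differences, 1 transition and 2 transversions, so the answer is 1.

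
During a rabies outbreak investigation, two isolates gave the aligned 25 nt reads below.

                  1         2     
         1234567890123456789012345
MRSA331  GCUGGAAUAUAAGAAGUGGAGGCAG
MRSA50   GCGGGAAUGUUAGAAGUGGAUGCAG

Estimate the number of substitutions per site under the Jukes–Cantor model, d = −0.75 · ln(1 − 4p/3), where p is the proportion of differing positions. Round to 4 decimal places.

Mismatches occur at site 3 (U/G), site 9 (A/G), site 11 (A/U), site 21 (G/U).
p = 4/25 = 0.160000.
d = −0.75 · ln(1 − (4/3)·0.160000) = −0.75 · ln(0.786667) = −0.75 · (-0.239950) = 0.1800.

0.1800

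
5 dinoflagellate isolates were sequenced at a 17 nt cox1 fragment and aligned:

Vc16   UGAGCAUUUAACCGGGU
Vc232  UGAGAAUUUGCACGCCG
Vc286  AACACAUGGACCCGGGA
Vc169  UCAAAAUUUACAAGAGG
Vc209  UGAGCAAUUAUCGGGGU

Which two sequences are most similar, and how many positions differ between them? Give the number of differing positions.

Pairwise Hamming distances:
  Vc16 vs Vc232: 7
  Vc16 vs Vc286: 8
  Vc16 vs Vc169: 8
  Vc16 vs Vc209: 3
  Vc232 vs Vc286: 12
  Vc232 vs Vc169: 6
  Vc232 vs Vc209: 9
  Vc286 vs Vc169: 10
  Vc286 vs Vc209: 10
  Vc169 vs Vc209: 9
The smallest is 3, between Vc16 and Vc209.

3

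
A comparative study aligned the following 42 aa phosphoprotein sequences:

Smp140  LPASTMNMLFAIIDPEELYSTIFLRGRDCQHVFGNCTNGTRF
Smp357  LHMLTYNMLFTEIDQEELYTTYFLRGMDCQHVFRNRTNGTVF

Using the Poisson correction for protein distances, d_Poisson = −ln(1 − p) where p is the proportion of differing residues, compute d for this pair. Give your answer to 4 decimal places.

The sequences differ at positions 2 (P/H), 3 (A/M), 4 (S/L), 6 (M/Y), 11 (A/T), 12 (I/E), 15 (P/Q), 20 (S/T), 22 (I/Y), 27 (R/M), 34 (G/R), 36 (C/R), 41 (R/V).
p = 13/42 = 0.309524.
d = −ln(1 − 0.309524) = −ln(0.690476) = 0.3704.

0.3704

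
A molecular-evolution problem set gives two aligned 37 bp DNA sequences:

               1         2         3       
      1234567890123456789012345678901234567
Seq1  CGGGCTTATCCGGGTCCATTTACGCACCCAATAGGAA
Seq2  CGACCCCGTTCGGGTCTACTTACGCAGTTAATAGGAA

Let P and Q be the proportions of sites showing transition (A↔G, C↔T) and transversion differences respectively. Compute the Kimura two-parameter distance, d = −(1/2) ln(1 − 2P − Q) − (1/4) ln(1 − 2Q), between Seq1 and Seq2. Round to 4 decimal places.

The sequences differ at positions 3 (G/A, transition), 4 (G/C, transversion), 6 (T/C, transition), 7 (T/C, transition), 8 (A/G, transition), 10 (C/T, transition), 17 (C/T, transition), 19 (T/C, transition), 27 (C/G, transversion), 28 (C/T, transition), 29 (C/T, transition).
Of the 11 differences, 9 transitions and 2 transversions over 37 sites: P = 9/37 = 0.243243, Q = 2/37 = 0.054054.
d = −0.5·ln(0.459460) − 0.25·ln(0.891892) = −0.5·(-0.777703) − 0.25·(-0.114410) = 0.4175.

0.4175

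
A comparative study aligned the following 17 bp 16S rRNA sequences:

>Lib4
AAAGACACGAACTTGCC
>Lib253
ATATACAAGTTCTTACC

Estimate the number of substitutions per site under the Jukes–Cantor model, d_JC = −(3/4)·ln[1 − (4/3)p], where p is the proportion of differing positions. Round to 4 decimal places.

Differing sites — 2:A/T; 4:G/T; 8:C/A; 10:A/T; 11:A/T; 15:G/A.
p = 6/17 = 0.352941.
d = −0.75 · ln(1 − (4/3)·0.352941) = −0.75 · ln(0.529412) = −0.75 · (-0.635988) = 0.4770.

0.4770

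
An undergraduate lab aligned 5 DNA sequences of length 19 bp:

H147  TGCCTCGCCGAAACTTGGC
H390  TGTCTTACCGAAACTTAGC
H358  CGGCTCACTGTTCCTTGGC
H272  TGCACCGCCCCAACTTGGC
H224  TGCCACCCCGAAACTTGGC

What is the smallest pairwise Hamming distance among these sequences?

Pairwise Hamming distances:
  H147 vs H390: 4
  H147 vs H358: 7
  H147 vs H272: 4
  H147 vs H224: 2
  H390 vs H358: 8
  H390 vs H272: 8
  H390 vs H224: 5
  H358 vs H272: 10
  H358 vs H224: 8
  H272 vs H224: 5
The smallest is 2, between H147 and H224.

2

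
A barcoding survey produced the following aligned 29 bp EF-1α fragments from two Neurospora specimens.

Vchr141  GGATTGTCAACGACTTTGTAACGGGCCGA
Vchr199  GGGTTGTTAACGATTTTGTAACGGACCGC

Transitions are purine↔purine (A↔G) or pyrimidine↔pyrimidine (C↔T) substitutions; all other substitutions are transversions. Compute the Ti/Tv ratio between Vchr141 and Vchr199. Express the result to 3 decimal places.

4.000

Mismatches occur at site 3 (A/G, transition), site 8 (C/T, transition), site 14 (C/T, transition), site 25 (G/A, transition), site 29 (A/C, transversion).
Of the 5 differences, 4 transitions and 1 transversion, so Ti/Tv = 4/1 = 4.000.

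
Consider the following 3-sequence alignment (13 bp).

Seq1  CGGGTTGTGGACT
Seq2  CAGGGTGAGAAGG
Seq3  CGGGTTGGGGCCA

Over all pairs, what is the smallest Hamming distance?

3

Pairwise Hamming distances:
  Seq1 vs Seq2: 6
  Seq1 vs Seq3: 3
  Seq2 vs Seq3: 7
The smallest is 3, between Seq1 and Seq3.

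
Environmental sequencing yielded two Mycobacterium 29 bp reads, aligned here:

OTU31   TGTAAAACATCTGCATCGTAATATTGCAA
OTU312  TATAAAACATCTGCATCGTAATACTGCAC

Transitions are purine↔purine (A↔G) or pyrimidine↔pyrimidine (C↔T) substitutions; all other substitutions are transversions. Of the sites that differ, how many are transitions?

Differing sites — 2:G/A (Ti); 24:T/C (Ti); 29:A/C (Tv).
Of the 3 differences, 2 transitions and 1 transversion, so the answer is 2.

2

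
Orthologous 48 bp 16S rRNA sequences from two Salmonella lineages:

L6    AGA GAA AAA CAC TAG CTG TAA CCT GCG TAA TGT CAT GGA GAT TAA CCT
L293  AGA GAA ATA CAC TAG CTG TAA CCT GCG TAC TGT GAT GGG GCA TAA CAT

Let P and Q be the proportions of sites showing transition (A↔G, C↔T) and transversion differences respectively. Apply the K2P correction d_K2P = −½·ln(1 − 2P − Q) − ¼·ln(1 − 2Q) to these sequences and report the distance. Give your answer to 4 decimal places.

Mismatches occur at site 8 (A↔T, transversion), site 30 (A↔C, transversion), site 34 (C↔G, transversion), site 39 (A↔G, transition), site 41 (A↔C, transversion), site 42 (T↔A, transversion), site 47 (C↔A, transversion).
Of the 7 differences, 1 transition and 6 transversions over 48 sites: P = 1/48 = 0.020833, Q = 6/48 = 0.125000.
d = −0.5·ln(0.833334) − 0.25·ln(0.750000) = −0.5·(-0.182321) − 0.25·(-0.287682) = 0.1631.

0.1631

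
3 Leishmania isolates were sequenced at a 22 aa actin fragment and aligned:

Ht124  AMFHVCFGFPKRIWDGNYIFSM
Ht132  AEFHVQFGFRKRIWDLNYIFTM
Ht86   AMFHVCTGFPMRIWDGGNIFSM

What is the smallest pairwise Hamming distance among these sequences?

4

Pairwise Hamming distances:
  Ht124 vs Ht132: 5
  Ht124 vs Ht86: 4
  Ht132 vs Ht86: 9
The smallest is 4, between Ht124 and Ht86.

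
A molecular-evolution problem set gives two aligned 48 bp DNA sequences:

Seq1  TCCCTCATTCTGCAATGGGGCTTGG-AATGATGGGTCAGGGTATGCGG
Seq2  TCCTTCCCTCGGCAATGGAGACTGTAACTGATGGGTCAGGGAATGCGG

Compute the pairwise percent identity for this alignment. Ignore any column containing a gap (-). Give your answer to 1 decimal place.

Excluding the 1 gap column leaves 47 comparable sites.
Differing sites — 4:C/T; 7:A/C; 8:T/C; 11:T/G; 19:G/A; 21:C/A; 22:T/C; 25:G/T; 28:A/C; 42:T/A.
37 of the 47 comparable sites match, so the percent identity is 37/47 × 100 = 78.7%.

78.7%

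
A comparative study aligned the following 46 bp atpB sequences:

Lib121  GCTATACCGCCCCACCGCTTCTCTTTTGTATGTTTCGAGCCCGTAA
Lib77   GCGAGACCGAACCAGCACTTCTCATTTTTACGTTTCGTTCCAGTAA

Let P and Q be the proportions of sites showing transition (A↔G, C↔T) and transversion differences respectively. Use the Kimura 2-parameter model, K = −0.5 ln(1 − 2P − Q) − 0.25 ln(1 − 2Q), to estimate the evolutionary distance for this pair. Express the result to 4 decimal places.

Mismatches occur at site 3 (T/G, transversion), site 5 (T/G, transversion), site 10 (C/A, transversion), site 11 (C/A, transversion), site 15 (C/G, transversion), site 17 (G/A, transition), site 24 (T/A, transversion), site 28 (G/T, transversion), site 31 (T/C, transition), site 38 (A/T, transversion), site 39 (G/T, transversion), site 42 (C/A, transversion).
Of the 12 differences, 2 transitions and 10 transversions over 46 sites: P = 2/46 = 0.043478, Q = 10/46 = 0.217391.
d = −0.5·ln(0.695653) − 0.25·ln(0.565218) = −0.5·(-0.362904) − 0.25·(-0.570544) = 0.3241.

0.3241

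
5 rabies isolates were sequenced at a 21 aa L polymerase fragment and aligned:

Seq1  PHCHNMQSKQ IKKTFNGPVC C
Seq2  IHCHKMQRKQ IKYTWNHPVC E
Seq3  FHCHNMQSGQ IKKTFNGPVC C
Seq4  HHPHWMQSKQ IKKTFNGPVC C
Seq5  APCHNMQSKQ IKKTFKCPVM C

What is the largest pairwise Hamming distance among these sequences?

10

Pairwise Hamming distances:
  Seq1 vs Seq2: 7
  Seq1 vs Seq3: 2
  Seq1 vs Seq4: 3
  Seq1 vs Seq5: 5
  Seq2 vs Seq3: 8
  Seq2 vs Seq4: 8
  Seq2 vs Seq5: 10
  Seq3 vs Seq4: 4
  Seq3 vs Seq5: 6
  Seq4 vs Seq5: 7
The largest is 10, between Seq2 and Seq5.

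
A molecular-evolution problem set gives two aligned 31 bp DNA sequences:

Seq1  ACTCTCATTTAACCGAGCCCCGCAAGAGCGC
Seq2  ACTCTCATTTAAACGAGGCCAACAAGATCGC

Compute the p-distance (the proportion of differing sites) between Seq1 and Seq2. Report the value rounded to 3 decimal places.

0.161

Differing sites — 13:C/A; 18:C/G; 21:C/A; 22:G/A; 28:G/T.
There are 5 differences over 31 sites, so p = 5/31 = 0.161.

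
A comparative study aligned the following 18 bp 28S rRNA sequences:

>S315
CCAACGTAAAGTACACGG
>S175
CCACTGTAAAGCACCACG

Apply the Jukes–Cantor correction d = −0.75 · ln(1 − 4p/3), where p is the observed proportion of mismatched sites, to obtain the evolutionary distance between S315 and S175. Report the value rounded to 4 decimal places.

The sequences differ at positions 4 (A/C), 5 (C/T), 12 (T/C), 15 (A/C), 16 (C/A), 17 (G/C).
p = 6/18 = 0.333333.
d = −0.75 · ln(1 − (4/3)·0.333333) = −0.75 · ln(0.555556) = −0.75 · (-0.587786) = 0.4408.

0.4408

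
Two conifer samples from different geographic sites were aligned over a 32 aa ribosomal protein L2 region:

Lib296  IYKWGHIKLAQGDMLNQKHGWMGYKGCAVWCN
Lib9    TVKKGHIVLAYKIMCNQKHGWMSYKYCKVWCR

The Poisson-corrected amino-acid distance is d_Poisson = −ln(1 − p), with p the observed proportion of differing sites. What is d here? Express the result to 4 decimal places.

0.4700

Mismatches occur at site 1 (I/T), site 2 (Y/V), site 4 (W/K), site 8 (K/V), site 11 (Q/Y), site 12 (G/K), site 13 (D/I), site 15 (L/C), site 23 (G/S), site 26 (G/Y), site 28 (A/K), site 32 (N/R).
p = 12/32 = 0.375000.
d = −ln(1 − 0.375000) = −ln(0.625000) = 0.4700.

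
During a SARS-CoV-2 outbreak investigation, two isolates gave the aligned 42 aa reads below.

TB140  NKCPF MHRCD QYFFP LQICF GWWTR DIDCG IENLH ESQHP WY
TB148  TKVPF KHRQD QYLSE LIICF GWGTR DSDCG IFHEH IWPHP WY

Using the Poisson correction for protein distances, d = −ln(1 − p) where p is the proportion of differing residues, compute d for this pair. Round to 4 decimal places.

0.4796

Differing sites — 1:N/T; 3:C/V; 6:M/K; 9:C/Q; 13:F/L; 14:F/S; 15:P/E; 17:Q/I; 23:W/G; 27:I/S; 32:E/F; 33:N/H; 34:L/E; 36:E/I; 37:S/W; 38:Q/P.
p = 16/42 = 0.380952.
d = −ln(1 − 0.380952) = −ln(0.619048) = 0.4796.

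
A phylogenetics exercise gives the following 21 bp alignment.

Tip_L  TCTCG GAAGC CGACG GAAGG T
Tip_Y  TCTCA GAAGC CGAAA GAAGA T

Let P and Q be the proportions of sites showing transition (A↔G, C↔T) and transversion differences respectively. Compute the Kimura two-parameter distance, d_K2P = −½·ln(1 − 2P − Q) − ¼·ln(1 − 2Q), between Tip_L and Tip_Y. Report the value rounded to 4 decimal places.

Mismatches occur at site 5 (G/A, transition), site 14 (C/A, transversion), site 15 (G/A, transition), site 20 (G/A, transition).
Of the 4 differences, 3 transitions and 1 transversion over 21 sites: P = 3/21 = 0.142857, Q = 1/21 = 0.047619.
d = −0.5·ln(0.666667) − 0.25·ln(0.904762) = −0.5·(-0.405465) − 0.25·(-0.100083) = 0.2278.

0.2278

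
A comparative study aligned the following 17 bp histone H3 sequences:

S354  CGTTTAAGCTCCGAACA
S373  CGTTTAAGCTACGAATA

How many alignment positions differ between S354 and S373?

2

Mismatches occur at site 11 (C↔A), site 16 (C↔T).
That gives 2 mismatches out of 17 aligned sites, so the Hamming distance is 2.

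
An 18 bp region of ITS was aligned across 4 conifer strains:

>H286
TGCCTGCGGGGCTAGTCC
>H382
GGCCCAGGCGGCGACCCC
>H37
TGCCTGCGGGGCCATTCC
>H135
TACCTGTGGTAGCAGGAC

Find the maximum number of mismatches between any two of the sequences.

13

Pairwise Hamming distances:
  H286 vs H382: 8
  H286 vs H37: 2
  H286 vs H135: 8
  H382 vs H37: 8
  H382 vs H135: 13
  H37 vs H135: 8
The largest is 13, between H382 and H135.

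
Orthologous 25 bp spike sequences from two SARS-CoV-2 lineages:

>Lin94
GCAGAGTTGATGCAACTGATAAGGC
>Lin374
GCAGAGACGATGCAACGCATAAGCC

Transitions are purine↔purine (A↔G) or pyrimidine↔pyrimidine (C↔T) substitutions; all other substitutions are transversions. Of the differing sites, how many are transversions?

Differing sites — 7:T/A (Tv); 8:T/C (Ti); 17:T/G (Tv); 18:G/C (Tv); 24:G/C (Tv).
Of the 5 differences, 1 transition and 4 transversions, so the answer is 4.

4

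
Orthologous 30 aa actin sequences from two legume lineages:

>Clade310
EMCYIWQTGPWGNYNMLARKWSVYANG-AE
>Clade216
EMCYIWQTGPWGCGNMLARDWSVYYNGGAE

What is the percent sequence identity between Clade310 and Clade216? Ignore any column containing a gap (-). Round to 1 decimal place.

86.2%

Excluding the 1 gap column leaves 29 comparable sites.
Differing sites — 13:N/C; 14:Y/G; 20:K/D; 25:A/Y.
25 of the 29 comparable sites match, so the percent identity is 25/29 × 100 = 86.2%.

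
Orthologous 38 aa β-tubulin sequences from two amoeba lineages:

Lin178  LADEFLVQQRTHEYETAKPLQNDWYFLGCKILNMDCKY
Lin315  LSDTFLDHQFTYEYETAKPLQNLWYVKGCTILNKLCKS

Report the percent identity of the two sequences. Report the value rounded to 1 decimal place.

65.8%

Mismatches occur at site 2 (A/S), site 4 (E/T), site 7 (V/D), site 8 (Q/H), site 10 (R/F), site 12 (H/Y), site 23 (D/L), site 26 (F/V), site 27 (L/K), site 30 (K/T), site 34 (M/K), site 35 (D/L), site 38 (Y/S).
25 of the 38 sites match, so the percent identity is 25/38 × 100 = 65.8%.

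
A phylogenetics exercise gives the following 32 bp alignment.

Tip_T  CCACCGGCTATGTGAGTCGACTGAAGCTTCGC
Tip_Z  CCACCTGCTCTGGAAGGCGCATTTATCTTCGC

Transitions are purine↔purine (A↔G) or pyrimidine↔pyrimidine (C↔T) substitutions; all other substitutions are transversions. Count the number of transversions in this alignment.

Mismatches occur at site 6 (G/T, transversion), site 10 (A/C, transversion), site 13 (T/G, transversion), site 14 (G/A, transition), site 17 (T/G, transversion), site 20 (A/C, transversion), site 21 (C/A, transversion), site 23 (G/T, transversion), site 24 (A/T, transversion), site 26 (G/T, transversion).
Of the 10 differences, 1 transition and 9 transversions, so the answer is 9.

9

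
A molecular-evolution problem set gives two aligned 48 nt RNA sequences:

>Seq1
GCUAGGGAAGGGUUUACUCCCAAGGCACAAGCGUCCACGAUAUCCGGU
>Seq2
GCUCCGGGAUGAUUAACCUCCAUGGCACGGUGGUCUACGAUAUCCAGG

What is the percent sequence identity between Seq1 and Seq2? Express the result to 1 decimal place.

Mismatches occur at site 4 (A→C), site 5 (G→C), site 8 (A→G), site 10 (G→U), site 12 (G→A), site 15 (U→A), site 18 (U→C), site 19 (C→U), site 23 (A→U), site 29 (A→G), site 30 (A→G), site 31 (G→U), site 32 (C→G), site 36 (C→U), site 46 (G→A), site 48 (U→G).
32 of the 48 sites match, so the percent identity is 32/48 × 100 = 66.7%.

66.7%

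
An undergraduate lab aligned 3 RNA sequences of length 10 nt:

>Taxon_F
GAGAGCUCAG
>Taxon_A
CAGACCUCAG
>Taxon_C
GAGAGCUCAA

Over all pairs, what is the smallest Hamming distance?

1

Pairwise Hamming distances:
  Taxon_F vs Taxon_A: 2
  Taxon_F vs Taxon_C: 1
  Taxon_A vs Taxon_C: 3
The smallest is 1, between Taxon_F and Taxon_C.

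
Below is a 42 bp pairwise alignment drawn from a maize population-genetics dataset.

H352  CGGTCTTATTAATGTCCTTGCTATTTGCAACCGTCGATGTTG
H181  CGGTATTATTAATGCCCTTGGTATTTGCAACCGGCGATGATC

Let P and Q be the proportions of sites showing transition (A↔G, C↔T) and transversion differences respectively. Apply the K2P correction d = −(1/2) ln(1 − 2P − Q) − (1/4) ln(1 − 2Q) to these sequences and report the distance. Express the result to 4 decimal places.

0.1591

The sequences differ at positions 5 (C/A, transversion), 15 (T/C, transition), 21 (C/G, transversion), 34 (T/G, transversion), 40 (T/A, transversion), 42 (G/C, transversion).
Of the 6 differences, 1 transition and 5 transversions over 42 sites: P = 1/42 = 0.023810, Q = 5/42 = 0.119048.
d = −0.5·ln(0.833332) − 0.25·ln(0.761904) = −0.5·(-0.182323) − 0.25·(-0.271935) = 0.1591.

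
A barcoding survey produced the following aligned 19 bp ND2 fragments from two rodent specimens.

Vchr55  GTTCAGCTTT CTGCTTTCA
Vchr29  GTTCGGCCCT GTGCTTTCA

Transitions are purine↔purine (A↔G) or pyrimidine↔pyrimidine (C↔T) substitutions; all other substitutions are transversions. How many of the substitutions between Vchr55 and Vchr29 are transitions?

Differing sites — 5:A/G (Ti); 8:T/C (Ti); 9:T/C (Ti); 11:C/G (Tv).
Of the 4 differences, 3 transitions and 1 transversion, so the answer is 3.

3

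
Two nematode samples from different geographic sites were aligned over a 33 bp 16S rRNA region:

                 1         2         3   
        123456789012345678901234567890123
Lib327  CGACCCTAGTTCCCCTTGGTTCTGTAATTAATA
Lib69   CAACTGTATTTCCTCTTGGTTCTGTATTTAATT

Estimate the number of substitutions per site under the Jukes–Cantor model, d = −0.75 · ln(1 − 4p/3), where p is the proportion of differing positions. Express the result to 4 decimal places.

The sequences differ at positions 2 (G/A), 5 (C/T), 6 (C/G), 9 (G/T), 14 (C/T), 27 (A/T), 33 (A/T).
p = 7/33 = 0.212121.
d = −0.75 · ln(1 − (4/3)·0.212121) = −0.75 · ln(0.717172) = −0.75 · (-0.332440) = 0.2493.

0.2493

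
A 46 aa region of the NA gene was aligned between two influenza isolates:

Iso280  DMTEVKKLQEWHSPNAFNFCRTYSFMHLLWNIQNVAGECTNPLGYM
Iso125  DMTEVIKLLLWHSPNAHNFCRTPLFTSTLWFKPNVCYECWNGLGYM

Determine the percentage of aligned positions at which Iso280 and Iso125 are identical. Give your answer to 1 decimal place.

65.2%

The sequences differ at positions 6 (K/I), 9 (Q/L), 10 (E/L), 17 (F/H), 23 (Y/P), 24 (S/L), 26 (M/T), 27 (H/S), 28 (L/T), 31 (N/F), 32 (I/K), 33 (Q/P), 36 (A/C), 37 (G/Y), 40 (T/W), 42 (P/G).
30 of the 46 sites match, so the percent identity is 30/46 × 100 = 65.2%.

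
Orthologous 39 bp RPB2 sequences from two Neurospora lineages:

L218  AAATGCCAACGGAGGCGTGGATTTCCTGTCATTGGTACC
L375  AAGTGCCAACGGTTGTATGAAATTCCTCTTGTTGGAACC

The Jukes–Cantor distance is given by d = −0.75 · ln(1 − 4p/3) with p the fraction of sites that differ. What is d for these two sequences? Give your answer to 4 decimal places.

Mismatches occur at site 3 (A/G), site 13 (A/T), site 14 (G/T), site 16 (C/T), site 17 (G/A), site 20 (G/A), site 22 (T/A), site 28 (G/C), site 30 (C/T), site 31 (A/G), site 36 (T/A).
p = 11/39 = 0.282051.
d = −0.75 · ln(1 − (4/3)·0.282051) = −0.75 · ln(0.623932) = −0.75 · (-0.471714) = 0.3538.

0.3538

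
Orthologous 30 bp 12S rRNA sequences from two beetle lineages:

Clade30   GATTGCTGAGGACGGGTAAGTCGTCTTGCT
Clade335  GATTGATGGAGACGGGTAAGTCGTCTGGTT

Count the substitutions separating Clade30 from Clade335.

5

Mismatches occur at site 6 (C→A), site 9 (A→G), site 10 (G→A), site 27 (T→G), site 29 (C→T).
That gives 5 mismatches out of 30 aligned sites, so the Hamming distance is 5.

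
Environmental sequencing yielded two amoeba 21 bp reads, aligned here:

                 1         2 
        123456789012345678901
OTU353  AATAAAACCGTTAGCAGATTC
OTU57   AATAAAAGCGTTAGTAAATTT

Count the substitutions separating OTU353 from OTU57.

4

Differing sites — 8:C/G; 15:C/T; 17:G/A; 21:C/T.
That gives 4 mismatches out of 21 aligned sites, so the Hamming distance is 4.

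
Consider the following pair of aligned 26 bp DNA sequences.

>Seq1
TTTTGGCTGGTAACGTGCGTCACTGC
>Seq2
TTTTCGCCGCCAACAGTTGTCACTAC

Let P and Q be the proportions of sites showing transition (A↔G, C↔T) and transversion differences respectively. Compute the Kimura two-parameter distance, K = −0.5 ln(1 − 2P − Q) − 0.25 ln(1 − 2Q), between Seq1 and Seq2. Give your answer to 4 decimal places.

0.4785

The sequences differ at positions 5 (G/C, transversion), 8 (T/C, transition), 10 (G/C, transversion), 11 (T/C, transition), 15 (G/A, transition), 16 (T/G, transversion), 17 (G/T, transversion), 18 (C/T, transition), 25 (G/A, transition).
Of the 9 differences, 5 transitions and 4 transversions over 26 sites: P = 5/26 = 0.192308, Q = 4/26 = 0.153846.
d = −0.5·ln(0.461538) − 0.25·ln(0.692308) = −0.5·(-0.773191) − 0.25·(-0.367724) = 0.4785.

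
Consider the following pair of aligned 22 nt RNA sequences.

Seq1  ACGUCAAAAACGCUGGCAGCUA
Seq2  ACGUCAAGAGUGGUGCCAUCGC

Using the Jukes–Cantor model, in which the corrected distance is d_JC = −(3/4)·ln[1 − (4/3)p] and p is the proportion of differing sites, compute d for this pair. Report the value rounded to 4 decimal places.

Mismatches occur at site 8 (A→G), site 10 (A→G), site 11 (C→U), site 13 (C→G), site 16 (G→C), site 19 (G→U), site 21 (U→G), site 22 (A→C).
p = 8/22 = 0.363636.
d = −0.75 · ln(1 − (4/3)·0.363636) = −0.75 · ln(0.515152) = −0.75 · (-0.663293) = 0.4975.

0.4975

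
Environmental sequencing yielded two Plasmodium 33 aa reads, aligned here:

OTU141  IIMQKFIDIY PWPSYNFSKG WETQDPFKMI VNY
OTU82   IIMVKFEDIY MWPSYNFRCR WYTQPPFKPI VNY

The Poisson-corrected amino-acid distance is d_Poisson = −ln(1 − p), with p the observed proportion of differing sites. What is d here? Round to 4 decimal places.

0.3185

Differing sites — 4:Q/V; 7:I/E; 11:P/M; 18:S/R; 19:K/C; 20:G/R; 22:E/Y; 25:D/P; 29:M/P.
p = 9/33 = 0.272727.
d = −ln(1 − 0.272727) = −ln(0.727273) = 0.3185.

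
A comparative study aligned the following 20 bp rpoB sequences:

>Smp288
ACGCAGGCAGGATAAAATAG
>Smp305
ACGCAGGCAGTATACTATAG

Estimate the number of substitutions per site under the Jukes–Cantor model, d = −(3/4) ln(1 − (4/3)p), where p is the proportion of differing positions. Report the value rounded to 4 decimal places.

0.1674

The sequences differ at positions 11 (G/T), 15 (A/C), 16 (A/T).
p = 3/20 = 0.150000.
d = −0.75 · ln(1 − (4/3)·0.150000) = −0.75 · ln(0.800000) = −0.75 · (-0.223144) = 0.1674.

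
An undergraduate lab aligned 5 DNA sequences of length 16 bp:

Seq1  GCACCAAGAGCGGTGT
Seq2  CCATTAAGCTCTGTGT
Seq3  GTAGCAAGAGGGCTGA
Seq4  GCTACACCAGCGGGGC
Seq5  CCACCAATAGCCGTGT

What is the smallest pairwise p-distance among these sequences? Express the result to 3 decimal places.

0.188

Pairwise Hamming distances:
  Seq1 vs Seq2: 6
  Seq1 vs Seq3: 5
  Seq1 vs Seq4: 6
  Seq1 vs Seq5: 3
  Seq2 vs Seq3: 10
  Seq2 vs Seq4: 11
  Seq2 vs Seq5: 6
  Seq3 vs Seq4: 9
  Seq3 vs Seq5: 8
  Seq4 vs Seq5: 8
The smallest is 3 mismatches, between Seq1 and Seq5; p = 3/16 = 0.188.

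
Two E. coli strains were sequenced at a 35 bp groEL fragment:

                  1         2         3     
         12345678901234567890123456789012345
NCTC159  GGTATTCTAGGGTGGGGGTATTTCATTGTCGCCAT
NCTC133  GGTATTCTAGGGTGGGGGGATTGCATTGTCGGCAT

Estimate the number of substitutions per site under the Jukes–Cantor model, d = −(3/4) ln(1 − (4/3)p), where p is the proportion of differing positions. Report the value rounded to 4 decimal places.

Differing sites — 19:T/G; 23:T/G; 32:C/G.
p = 3/35 = 0.085714.
d = −0.75 · ln(1 − (4/3)·0.085714) = −0.75 · ln(0.885715) = −0.75 · (-0.121360) = 0.0910.

0.0910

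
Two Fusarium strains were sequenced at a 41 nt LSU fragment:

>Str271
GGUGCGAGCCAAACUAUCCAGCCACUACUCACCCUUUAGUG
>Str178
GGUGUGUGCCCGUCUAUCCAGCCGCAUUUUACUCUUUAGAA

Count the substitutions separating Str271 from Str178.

13

The sequences differ at positions 5 (C/U), 7 (A/U), 11 (A/C), 12 (A/G), 13 (A/U), 24 (A/G), 26 (U/A), 27 (A/U), 28 (C/U), 30 (C/U), 33 (C/U), 40 (U/A), 41 (G/A).
That gives 13 mismatches out of 41 aligned sites, so the Hamming distance is 13.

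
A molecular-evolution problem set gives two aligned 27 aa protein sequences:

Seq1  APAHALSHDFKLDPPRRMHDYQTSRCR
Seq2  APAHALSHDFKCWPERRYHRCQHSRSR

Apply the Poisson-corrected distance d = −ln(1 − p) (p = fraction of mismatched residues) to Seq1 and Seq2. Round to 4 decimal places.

0.3514

Mismatches occur at site 12 (L↔C), site 13 (D↔W), site 15 (P↔E), site 18 (M↔Y), site 20 (D↔R), site 21 (Y↔C), site 23 (T↔H), site 26 (C↔S).
p = 8/27 = 0.296296.
d = −ln(1 − 0.296296) = −ln(0.703704) = 0.3514.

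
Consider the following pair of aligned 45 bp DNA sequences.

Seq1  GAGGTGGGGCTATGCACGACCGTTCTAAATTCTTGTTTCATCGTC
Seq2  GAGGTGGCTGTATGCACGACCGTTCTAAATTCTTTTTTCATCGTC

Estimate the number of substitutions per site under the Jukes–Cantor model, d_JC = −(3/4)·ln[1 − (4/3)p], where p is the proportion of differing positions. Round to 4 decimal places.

0.0946

Mismatches occur at site 8 (G→C), site 9 (G→T), site 10 (C→G), site 35 (G→T).
p = 4/45 = 0.088889.
d = −0.75 · ln(1 − (4/3)·0.088889) = −0.75 · ln(0.881481) = −0.75 · (-0.126152) = 0.0946.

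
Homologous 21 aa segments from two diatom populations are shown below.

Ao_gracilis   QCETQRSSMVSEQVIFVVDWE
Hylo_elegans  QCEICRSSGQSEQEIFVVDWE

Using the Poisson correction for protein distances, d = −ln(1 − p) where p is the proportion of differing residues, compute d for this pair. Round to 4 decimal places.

Mismatches occur at site 4 (T→I), site 5 (Q→C), site 9 (M→G), site 10 (V→Q), site 14 (V→E).
p = 5/21 = 0.238095.
d = −ln(1 − 0.238095) = −ln(0.761905) = 0.2719.

0.2719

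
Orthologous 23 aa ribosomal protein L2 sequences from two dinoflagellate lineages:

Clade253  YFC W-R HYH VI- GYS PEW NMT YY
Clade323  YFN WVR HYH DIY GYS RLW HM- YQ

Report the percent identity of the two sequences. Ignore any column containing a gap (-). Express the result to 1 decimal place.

70.0%

Excluding the 3 gap columns leaves 20 comparable sites.
Mismatches occur at site 3 (C/N), site 10 (V/D), site 16 (P/R), site 17 (E/L), site 19 (N/H), site 23 (Y/Q).
14 of the 20 comparable sites match, so the percent identity is 14/20 × 100 = 70.0%.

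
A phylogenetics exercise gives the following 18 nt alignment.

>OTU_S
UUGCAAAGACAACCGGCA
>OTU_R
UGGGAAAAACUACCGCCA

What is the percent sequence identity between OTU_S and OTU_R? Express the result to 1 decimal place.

The sequences differ at positions 2 (U/G), 4 (C/G), 8 (G/A), 11 (A/U), 16 (G/C).
13 of the 18 sites match, so the percent identity is 13/18 × 100 = 72.2%.

72.2%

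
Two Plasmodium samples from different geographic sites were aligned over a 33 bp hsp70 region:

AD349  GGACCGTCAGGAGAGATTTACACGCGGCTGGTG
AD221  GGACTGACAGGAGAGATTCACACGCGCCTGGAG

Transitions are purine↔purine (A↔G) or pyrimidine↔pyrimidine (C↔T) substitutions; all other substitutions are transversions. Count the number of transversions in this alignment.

Differing sites — 5:C/T (Ti); 7:T/A (Tv); 19:T/C (Ti); 27:G/C (Tv); 32:T/A (Tv).
Of the 5 differences, 2 transitions and 3 transversions, so the answer is 3.

3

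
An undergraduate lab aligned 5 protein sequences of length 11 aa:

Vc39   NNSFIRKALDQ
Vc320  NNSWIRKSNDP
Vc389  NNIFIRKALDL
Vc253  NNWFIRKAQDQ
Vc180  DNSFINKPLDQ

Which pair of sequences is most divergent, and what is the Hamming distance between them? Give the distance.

Pairwise Hamming distances:
  Vc39 vs Vc320: 4
  Vc39 vs Vc389: 2
  Vc39 vs Vc253: 2
  Vc39 vs Vc180: 3
  Vc320 vs Vc389: 5
  Vc320 vs Vc253: 5
  Vc320 vs Vc180: 6
  Vc389 vs Vc253: 3
  Vc389 vs Vc180: 5
  Vc253 vs Vc180: 5
The largest is 6, between Vc320 and Vc180.

6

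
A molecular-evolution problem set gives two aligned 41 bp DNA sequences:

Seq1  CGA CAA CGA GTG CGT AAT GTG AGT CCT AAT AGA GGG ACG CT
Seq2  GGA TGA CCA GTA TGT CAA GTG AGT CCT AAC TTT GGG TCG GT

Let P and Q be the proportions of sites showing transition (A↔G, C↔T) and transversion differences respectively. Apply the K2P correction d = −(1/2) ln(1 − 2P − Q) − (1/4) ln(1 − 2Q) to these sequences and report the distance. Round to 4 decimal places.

0.4558

The sequences differ at positions 1 (C/G, transversion), 4 (C/T, transition), 5 (A/G, transition), 8 (G/C, transversion), 12 (G/A, transition), 13 (C/T, transition), 16 (A/C, transversion), 18 (T/A, transversion), 30 (T/C, transition), 31 (A/T, transversion), 32 (G/T, transversion), 33 (A/T, transversion), 37 (A/T, transversion), 40 (C/G, transversion).
Of the 14 differences, 5 transitions and 9 transversions over 41 sites: P = 5/41 = 0.121951, Q = 9/41 = 0.219512.
d = −0.5·ln(0.536586) − 0.25·ln(0.560976) = −0.5·(-0.622528) − 0.25·(-0.578077) = 0.4558.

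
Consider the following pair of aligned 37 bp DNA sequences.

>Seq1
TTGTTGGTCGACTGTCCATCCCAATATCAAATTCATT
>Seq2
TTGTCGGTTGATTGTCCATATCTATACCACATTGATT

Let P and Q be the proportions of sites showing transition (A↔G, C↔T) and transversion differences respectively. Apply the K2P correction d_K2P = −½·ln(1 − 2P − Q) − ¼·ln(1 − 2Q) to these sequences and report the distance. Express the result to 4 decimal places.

0.2986

Mismatches occur at site 5 (T/C, transition), site 9 (C/T, transition), site 12 (C/T, transition), site 20 (C/A, transversion), site 21 (C/T, transition), site 23 (A/T, transversion), site 27 (T/C, transition), site 30 (A/C, transversion), site 34 (C/G, transversion).
Of the 9 differences, 5 transitions and 4 transversions over 37 sites: P = 5/37 = 0.135135, Q = 4/37 = 0.108108.
d = −0.5·ln(0.621622) − 0.25·ln(0.783784) = −0.5·(-0.475423) − 0.25·(-0.243622) = 0.2986.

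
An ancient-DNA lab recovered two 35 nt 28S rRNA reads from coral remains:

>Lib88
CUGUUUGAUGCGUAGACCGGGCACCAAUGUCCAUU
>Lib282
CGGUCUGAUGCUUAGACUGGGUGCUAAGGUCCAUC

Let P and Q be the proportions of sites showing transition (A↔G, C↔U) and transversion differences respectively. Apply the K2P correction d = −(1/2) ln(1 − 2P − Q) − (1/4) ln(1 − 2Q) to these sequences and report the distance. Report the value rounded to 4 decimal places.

The sequences differ at positions 2 (U/G, transversion), 5 (U/C, transition), 12 (G/U, transversion), 18 (C/U, transition), 22 (C/U, transition), 23 (A/G, transition), 25 (C/U, transition), 28 (U/G, transversion), 35 (U/C, transition).
Of the 9 differences, 6 transitions and 3 transversions over 35 sites: P = 6/35 = 0.171429, Q = 3/35 = 0.085714.
d = −0.5·ln(0.571428) − 0.25·ln(0.828572) = −0.5·(-0.559617) − 0.25·(-0.188052) = 0.3268.

0.3268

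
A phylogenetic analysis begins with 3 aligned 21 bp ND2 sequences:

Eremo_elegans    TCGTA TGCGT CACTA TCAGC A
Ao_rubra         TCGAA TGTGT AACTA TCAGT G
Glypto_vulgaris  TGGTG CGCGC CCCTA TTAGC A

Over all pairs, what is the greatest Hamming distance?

11

Pairwise Hamming distances:
  Eremo_elegans vs Ao_rubra: 5
  Eremo_elegans vs Glypto_vulgaris: 6
  Ao_rubra vs Glypto_vulgaris: 11
The largest is 11, between Ao_rubra and Glypto_vulgaris.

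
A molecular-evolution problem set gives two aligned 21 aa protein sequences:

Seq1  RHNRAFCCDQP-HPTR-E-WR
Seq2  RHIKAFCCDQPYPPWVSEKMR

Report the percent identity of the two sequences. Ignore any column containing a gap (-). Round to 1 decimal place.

Excluding the 3 gap columns leaves 18 comparable sites.
The sequences differ at positions 3 (N/I), 4 (R/K), 13 (H/P), 15 (T/W), 16 (R/V), 20 (W/M).
12 of the 18 comparable sites match, so the percent identity is 12/18 × 100 = 66.7%.

66.7%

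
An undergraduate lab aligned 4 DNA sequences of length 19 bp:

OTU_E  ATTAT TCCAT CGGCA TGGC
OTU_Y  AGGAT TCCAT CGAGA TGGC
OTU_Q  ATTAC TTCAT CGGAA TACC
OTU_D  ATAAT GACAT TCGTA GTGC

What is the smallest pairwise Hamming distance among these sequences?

Pairwise Hamming distances:
  OTU_E vs OTU_Y: 4
  OTU_E vs OTU_Q: 5
  OTU_E vs OTU_D: 8
  OTU_Y vs OTU_Q: 8
  OTU_Y vs OTU_D: 10
  OTU_Q vs OTU_D: 10
The smallest is 4, between OTU_E and OTU_Y.

4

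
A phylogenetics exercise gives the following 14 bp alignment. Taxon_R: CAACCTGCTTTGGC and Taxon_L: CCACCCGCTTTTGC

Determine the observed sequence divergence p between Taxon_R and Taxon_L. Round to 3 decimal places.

0.214

The sequences differ at positions 2 (A/C), 6 (T/C), 12 (G/T).
There are 3 differences over 14 sites, so p = 3/14 = 0.214.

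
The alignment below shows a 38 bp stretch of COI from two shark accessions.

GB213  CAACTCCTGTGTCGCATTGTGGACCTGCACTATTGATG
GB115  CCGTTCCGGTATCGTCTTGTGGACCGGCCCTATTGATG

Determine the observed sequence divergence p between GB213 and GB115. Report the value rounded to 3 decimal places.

Differing sites — 2:A/C; 3:A/G; 4:C/T; 8:T/G; 11:G/A; 15:C/T; 16:A/C; 26:T/G; 29:A/C.
There are 9 differences over 38 sites, so p = 9/38 = 0.237.

0.237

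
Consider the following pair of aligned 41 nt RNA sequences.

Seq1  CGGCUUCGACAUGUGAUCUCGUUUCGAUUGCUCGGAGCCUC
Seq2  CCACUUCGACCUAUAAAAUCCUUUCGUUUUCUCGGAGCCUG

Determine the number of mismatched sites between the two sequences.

11

Differing sites — 2:G/C; 3:G/A; 11:A/C; 13:G/A; 15:G/A; 17:U/A; 18:C/A; 21:G/C; 27:A/U; 30:G/U; 41:C/G.
That gives 11 mismatches out of 41 aligned sites, so the Hamming distance is 11.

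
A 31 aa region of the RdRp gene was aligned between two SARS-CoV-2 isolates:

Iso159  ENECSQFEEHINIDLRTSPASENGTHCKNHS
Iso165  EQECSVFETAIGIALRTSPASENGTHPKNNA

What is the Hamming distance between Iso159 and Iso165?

Differing sites — 2:N/Q; 6:Q/V; 9:E/T; 10:H/A; 12:N/G; 14:D/A; 27:C/P; 30:H/N; 31:S/A.
That gives 9 mismatches out of 31 aligned sites, so the Hamming distance is 9.

9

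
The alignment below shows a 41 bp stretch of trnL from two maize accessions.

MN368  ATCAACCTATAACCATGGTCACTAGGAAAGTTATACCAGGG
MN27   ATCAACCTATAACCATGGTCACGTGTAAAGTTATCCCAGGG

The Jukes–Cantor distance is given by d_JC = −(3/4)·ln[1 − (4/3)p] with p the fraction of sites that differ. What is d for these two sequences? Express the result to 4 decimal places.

0.1045

Mismatches occur at site 23 (T↔G), site 24 (A↔T), site 26 (G↔T), site 35 (A↔C).
p = 4/41 = 0.097561.
d = −0.75 · ln(1 − (4/3)·0.097561) = −0.75 · ln(0.869919) = −0.75 · (-0.139355) = 0.1045.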